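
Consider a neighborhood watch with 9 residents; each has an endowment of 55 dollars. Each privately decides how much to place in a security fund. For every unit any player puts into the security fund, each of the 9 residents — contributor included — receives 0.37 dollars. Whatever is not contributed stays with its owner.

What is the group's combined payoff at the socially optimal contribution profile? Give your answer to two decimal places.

Each contributed unit returns 3.330 to the group as a whole (0.37 to each of 9 players), which exceeds 1, so the social optimum is full contribution: group total = 3.330 × 495 = 1648.35.

1648.35 dollars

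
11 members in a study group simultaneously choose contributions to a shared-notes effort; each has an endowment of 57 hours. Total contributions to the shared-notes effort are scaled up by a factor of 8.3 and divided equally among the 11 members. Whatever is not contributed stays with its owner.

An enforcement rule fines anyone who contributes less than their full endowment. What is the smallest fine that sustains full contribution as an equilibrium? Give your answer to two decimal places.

13.99 hours

Given the others contribute fully, the best deviation is to contribute 0 (any partial contribution still incurs the fine and gives up units whose private return 0.7545 is below 1).
Deviating from 57 to 0 saves 57 hours but forfeits the deviator's share of the drop in the shared-notes effort: 8.3/11 × 57 = 43.01.
So the deviation gain is 57 − 43.01 = 13.99, and the fine must be at least 13.99 hours to wipe it out.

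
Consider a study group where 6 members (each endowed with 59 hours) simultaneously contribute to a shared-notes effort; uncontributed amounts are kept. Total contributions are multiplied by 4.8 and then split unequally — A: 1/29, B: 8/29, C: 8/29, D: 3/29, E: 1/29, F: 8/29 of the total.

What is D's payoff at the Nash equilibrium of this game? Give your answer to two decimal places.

146.89 hours

For player j, contributing a unit is worthwhile iff 4.8 × (j's share) ≥ 1, i.e. iff j's share is at least 0.2083.
B, C and F are above the threshold, contributing 59 each; the remaining 3 contribute 0. Total contributed: 177.
D keeps 59 and receives 4.8 × 177 × 3/29 = 87.89 from the shared-notes effort, for a payoff of 146.89.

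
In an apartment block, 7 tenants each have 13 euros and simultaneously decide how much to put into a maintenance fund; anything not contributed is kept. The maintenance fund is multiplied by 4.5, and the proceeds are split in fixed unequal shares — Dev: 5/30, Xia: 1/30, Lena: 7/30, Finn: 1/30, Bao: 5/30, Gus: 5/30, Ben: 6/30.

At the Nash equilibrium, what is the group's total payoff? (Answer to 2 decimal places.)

For player j, contributing a unit is worthwhile iff 4.5 × (j's share) ≥ 1, i.e. iff j's share is at least 0.2222.
Only Lena (7/30) clears that bar, contributing 13; the remaining 6 contribute 0. Total contributed: 13.
The maintenance fund pays out 4.5 × 13 = 58.50 in total (split across the unequal shares, but the aggregate is all that matters for the group sum).
The 6 free-riders keep 13 each, adding 78. Group total = 78 + 58.50 = 136.50.

136.50 euros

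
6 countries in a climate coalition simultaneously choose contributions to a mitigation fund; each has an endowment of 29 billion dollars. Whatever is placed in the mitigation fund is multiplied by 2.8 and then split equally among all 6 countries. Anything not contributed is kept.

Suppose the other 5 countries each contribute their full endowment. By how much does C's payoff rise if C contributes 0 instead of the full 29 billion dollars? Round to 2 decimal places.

15.47 billion dollars

Switching from a contribution of 29 to 0 lets C keep an extra 29 billion dollars, but lowers the mitigation fund by 29, which costs C their own share of that drop: 2.8/6 × 29 = 13.53.
Net gain = 29 − 13.53 = 15.47. The private return per contributed unit (0.4667) is below 1, so free-riding is indeed the best response regardless of what the others do.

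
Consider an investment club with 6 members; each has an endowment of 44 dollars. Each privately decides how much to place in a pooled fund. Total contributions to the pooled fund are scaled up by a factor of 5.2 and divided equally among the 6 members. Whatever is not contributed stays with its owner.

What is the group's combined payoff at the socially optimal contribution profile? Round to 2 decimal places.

Each contributed unit returns 5.200 to the group as a whole (0.8667 to each of 6 players), which exceeds 1, so the social optimum is full contribution: group total = 5.200 × 264 = 1372.80.

1372.80 dollars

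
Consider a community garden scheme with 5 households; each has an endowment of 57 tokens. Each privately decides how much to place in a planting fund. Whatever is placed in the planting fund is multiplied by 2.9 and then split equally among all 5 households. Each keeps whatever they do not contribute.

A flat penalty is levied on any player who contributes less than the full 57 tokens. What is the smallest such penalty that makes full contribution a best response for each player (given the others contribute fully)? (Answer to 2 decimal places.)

23.94 tokens

Given the others contribute fully, the best deviation is to contribute 0 (any partial contribution still incurs the fine and gives up units whose private return 0.5800 is below 1).
Deviating from 57 to 0 saves 57 tokens but forfeits the deviator's share of the drop in the planting fund: 2.9/5 × 57 = 33.06.
So the deviation gain is 57 − 33.06 = 23.94, and the fine must be at least 23.94 tokens to wipe it out.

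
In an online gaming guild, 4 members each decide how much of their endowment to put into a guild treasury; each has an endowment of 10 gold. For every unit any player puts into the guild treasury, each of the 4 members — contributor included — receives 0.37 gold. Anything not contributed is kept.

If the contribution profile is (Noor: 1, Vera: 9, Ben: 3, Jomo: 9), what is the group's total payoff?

Total contributed: 1 + 9 + 3 + 9 = 22; total kept: 4 × 10 − 22 = 18.
The guild treasury pays out 0.37 × 4 × 22 = 32.56 in aggregate.
Group total = 18 + 32.56 = 50.56.

50.56 gold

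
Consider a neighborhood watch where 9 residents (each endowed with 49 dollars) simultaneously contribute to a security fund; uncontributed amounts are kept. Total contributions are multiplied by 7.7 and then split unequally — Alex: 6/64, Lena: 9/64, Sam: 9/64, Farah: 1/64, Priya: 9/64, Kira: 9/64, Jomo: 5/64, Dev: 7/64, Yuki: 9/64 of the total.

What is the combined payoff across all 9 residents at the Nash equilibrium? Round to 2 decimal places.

2082.50 dollars

A player with share s gets back 7.7·s per unit contributed, so full contribution is dominant for anyone with s > 1/7.7 = 0.1299 and zero contribution is dominant for anyone below.
Lena, Sam, Priya, Kira and Yuki clear that bar, contributing 49 each; the remaining 4 contribute 0. Total contributed: 245.
The security fund pays out 7.7 × 245 = 1886.50 in total (split across the unequal shares, but the aggregate is all that matters for the group sum).
The 4 free-riders keep 49 each, adding 196. Group total = 196 + 1886.50 = 2082.50.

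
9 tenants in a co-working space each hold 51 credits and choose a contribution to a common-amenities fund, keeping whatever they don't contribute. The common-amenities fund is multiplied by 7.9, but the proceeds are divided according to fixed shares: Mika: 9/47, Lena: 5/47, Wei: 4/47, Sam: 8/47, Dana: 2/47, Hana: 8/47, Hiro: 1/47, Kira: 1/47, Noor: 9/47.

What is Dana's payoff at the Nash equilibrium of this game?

For player j, contributing a unit is worthwhile iff 7.9 × (j's share) ≥ 1, i.e. iff j's share is at least 0.1266.
Mika, Sam, Hana and Noor are above the threshold, contributing 51 each; the remaining 5 contribute 0. Total contributed: 204.
Dana keeps 51 and receives 7.9 × 204 × 2/47 = 68.58 from the common-amenities fund, for a payoff of 119.58.

119.58 credits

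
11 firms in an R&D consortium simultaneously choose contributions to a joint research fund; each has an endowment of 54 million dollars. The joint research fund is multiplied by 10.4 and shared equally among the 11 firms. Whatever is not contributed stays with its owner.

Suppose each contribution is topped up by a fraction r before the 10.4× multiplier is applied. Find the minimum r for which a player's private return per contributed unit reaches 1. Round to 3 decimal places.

0.058

With matching at rate r, one contributed unit becomes (1 + r) in the joint research fund and returns 10.4 × (1 + r) / 11 to the contributor.
Setting this equal to 1: 1 + r = 11/10.4 = 1.0577.
So the minimum matching rate is r = 1.0577 − 1 = 0.058.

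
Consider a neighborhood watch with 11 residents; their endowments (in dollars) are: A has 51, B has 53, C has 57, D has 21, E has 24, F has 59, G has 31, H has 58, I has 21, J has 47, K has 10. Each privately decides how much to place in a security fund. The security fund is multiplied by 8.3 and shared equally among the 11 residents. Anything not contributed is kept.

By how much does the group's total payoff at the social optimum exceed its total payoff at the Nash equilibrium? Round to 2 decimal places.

The private return per contributed unit is 8.3/11 = 0.7545 < 1 for every player regardless of endowment, so the Nash equilibrium is zero contribution and the group total is Σ E_j = 51 + 53 + 57 + 21 + 24 + 59 + 31 + 58 + 21 + 47 + 10 = 432.
Each contributed unit returns 8.300 to the group, so the social optimum is full contribution by everyone: group total = 8.300 × 432 = 3585.60.
Efficiency loss = (8.300 − 1) × 432 = 3153.60.

3153.60 dollars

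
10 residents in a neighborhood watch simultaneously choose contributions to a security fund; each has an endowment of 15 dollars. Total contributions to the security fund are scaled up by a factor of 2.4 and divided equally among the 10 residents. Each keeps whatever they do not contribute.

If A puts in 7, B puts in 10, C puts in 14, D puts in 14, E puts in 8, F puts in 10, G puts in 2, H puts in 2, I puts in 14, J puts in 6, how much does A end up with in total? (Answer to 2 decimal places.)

Total contributed: 7 + 10 + 14 + 14 + 8 + 10 + 2 + 2 + 14 + 6 = 87.
Each receives 2.4 × 87 / 10 = 20.88 from the security fund.
A keeps 15 − 7 = 8, so A's payoff is 8 + 20.88 = 28.88.

28.88 dollars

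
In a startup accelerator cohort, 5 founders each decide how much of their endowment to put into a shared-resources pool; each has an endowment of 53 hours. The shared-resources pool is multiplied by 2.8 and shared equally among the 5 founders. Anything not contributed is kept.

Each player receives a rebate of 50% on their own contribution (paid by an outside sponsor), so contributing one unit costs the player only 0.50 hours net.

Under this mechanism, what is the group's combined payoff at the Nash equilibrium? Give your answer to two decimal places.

874.50 hours

The effective private return per unit is now (2.8/5) / 0.50 = 1.1200 > 1, so every player's dominant strategy flips to full contribution.
At the Nash equilibrium everyone contributes 53. Group total payoff = 5 × (53 × 0.50 + 2.8 × 53) = 874.50.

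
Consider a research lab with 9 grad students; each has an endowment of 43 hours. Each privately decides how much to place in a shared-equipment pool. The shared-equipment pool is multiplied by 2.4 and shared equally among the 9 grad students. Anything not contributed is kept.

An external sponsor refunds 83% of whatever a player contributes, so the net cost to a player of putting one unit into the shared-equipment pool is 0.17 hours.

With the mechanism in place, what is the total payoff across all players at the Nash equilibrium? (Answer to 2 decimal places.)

1250.01 hours

With the mechanism, a contributed unit returns (2.4/9) / 0.17 = 1.5686 per unit of net cost to the contributor — now above 1 — so contributing fully is weakly dominant for every player.
So the Nash equilibrium is full contribution by all 9; the group earns 9 × (43 × 0.83 + 2.4 × 43) = 1250.01.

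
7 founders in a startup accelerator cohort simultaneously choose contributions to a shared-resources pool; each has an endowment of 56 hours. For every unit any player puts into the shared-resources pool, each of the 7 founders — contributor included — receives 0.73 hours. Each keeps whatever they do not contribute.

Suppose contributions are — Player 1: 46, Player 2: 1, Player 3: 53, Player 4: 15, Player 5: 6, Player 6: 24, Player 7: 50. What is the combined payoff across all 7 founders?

1193.45 hours

Total contributed: 46 + 1 + 53 + 15 + 6 + 24 + 50 = 195; total kept: 7 × 56 − 195 = 197.
The shared-resources pool pays out 0.73 × 7 × 195 = 996.45 in aggregate.
Group total = 197 + 996.45 = 1193.45.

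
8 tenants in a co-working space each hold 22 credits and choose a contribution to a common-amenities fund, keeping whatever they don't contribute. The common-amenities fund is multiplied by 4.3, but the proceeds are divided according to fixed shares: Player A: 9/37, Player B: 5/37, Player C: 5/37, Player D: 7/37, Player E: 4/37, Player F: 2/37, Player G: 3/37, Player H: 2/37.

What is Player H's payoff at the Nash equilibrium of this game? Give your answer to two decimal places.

A player with share s gets back 4.3·s per unit contributed, so full contribution is dominant for anyone with s > 1/4.3 = 0.2326 and zero contribution is dominant for anyone below.
Only Player A (9/37) clears that bar, contributing 22; the remaining 7 contribute 0. Total contributed: 22.
Player H keeps 22 and receives 4.3 × 22 × 2/37 = 5.11 from the common-amenities fund, for a payoff of 27.11.

27.11 credits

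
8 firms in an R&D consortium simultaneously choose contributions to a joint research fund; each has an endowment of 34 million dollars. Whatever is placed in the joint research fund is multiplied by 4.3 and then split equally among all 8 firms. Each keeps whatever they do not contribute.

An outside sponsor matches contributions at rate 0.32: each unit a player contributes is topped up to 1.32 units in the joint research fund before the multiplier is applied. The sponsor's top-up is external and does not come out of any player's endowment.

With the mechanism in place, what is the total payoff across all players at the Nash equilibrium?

The effective private return is 4.3 × 1.32 / 8 = 0.7095, which is still under 1, so the mechanism doesn't change anyone's dominant strategy: zero contribution.
At the Nash equilibrium no one contributes; group total payoff = 8 × 34 = 272.

272.00 million dollars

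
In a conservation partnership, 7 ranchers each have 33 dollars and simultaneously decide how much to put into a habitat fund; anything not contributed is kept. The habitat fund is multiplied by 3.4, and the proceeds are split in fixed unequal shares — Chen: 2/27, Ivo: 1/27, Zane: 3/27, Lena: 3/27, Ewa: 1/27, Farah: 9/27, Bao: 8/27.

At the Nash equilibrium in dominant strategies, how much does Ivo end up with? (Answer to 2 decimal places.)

41.31 dollars

For player j, contributing a unit is worthwhile iff 3.4 × (j's share) ≥ 1, i.e. iff j's share is at least 0.2941.
Farah and Bao are above the threshold, contributing 33 each; the remaining 5 contribute 0. Total contributed: 66.
Ivo keeps 33 and receives 3.4 × 66 × 1/27 = 8.31 from the habitat fund, for a payoff of 41.31.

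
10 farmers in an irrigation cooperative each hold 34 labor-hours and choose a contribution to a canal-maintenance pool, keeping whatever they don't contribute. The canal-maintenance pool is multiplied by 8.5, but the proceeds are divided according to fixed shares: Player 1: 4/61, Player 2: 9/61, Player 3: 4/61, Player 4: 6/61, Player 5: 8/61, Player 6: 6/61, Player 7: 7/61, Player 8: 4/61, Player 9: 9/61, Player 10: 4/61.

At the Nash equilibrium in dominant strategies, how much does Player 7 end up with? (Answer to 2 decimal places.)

133.49 labor-hours

Player j's private return per contributed unit is 8.5 × (j's share). Contributing is weakly dominant for j when that share is at least 1/8.5 = 0.1176, and contributing 0 is dominant otherwise.
Player 2, Player 5 and Player 9 are above the threshold, contributing 34 each; the remaining 7 contribute 0. Total contributed: 102.
Player 7 keeps 34 and receives 8.5 × 102 × 7/61 = 99.49 from the canal-maintenance pool, for a payoff of 133.49.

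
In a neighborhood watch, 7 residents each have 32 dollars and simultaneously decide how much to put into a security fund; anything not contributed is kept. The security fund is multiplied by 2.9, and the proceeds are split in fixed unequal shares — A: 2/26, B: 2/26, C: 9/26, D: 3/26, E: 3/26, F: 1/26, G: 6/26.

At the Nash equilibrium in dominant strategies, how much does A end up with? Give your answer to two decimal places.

39.14 dollars

For player j, contributing a unit is worthwhile iff 2.9 × (j's share) ≥ 1, i.e. iff j's share is at least 0.3448.
Only C (9/26) clears that bar, contributing 32; the remaining 6 contribute 0. Total contributed: 32.
A keeps 32 and receives 2.9 × 32 × 2/26 = 7.14 from the security fund, for a payoff of 39.14.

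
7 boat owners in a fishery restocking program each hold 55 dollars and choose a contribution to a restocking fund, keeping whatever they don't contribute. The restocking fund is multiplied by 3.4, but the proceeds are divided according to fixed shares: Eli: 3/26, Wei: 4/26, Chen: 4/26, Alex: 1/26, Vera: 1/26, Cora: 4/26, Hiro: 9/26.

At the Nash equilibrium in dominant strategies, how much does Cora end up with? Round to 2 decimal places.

83.77 dollars

For player j, contributing a unit is worthwhile iff 3.4 × (j's share) ≥ 1, i.e. iff j's share is at least 0.2941.
The only share above 0.2941 is Hiro's 9/26, contributing 55; the remaining 6 contribute 0. Total contributed: 55.
Cora keeps 55 and receives 3.4 × 55 × 4/26 = 28.77 from the restocking fund, for a payoff of 83.77.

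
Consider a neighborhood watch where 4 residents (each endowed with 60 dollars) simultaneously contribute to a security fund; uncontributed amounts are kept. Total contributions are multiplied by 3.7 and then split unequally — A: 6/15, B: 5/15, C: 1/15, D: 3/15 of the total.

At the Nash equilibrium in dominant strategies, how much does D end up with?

Player j's private return per contributed unit is 3.7 × (j's share). Contributing is weakly dominant for j when that share is at least 1/3.7 = 0.2703, and contributing 0 is dominant otherwise.
A and B are above the threshold, contributing 60 each; the remaining 2 contribute 0. Total contributed: 120.
D keeps 60 and receives 3.7 × 120 × 3/15 = 88.80 from the security fund, for a payoff of 148.80.

148.80 dollars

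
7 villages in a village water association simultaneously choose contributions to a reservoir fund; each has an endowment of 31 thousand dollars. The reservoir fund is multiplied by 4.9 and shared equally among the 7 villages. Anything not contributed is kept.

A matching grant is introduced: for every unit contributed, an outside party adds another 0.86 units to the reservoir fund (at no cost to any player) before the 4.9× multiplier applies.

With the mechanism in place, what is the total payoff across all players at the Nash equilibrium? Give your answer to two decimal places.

1977.74 thousand dollars

Under the mechanism each unit contributed yields 4.9 × 1.86 / 7 = 1.3020 back to its contributor per unit of net cost, which exceeds 1, making full contribution the dominant choice for everyone.
So the Nash equilibrium is full contribution by all 7; the group earns 4.9 × 1.86 × 217 = 1977.74.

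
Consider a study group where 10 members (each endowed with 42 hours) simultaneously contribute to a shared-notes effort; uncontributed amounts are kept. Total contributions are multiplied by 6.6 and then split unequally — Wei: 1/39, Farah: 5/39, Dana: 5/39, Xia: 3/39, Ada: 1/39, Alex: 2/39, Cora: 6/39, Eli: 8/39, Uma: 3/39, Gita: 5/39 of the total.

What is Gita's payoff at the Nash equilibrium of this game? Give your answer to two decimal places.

Player j's private return per contributed unit is 6.6 × (j's share). Contributing is weakly dominant for j when that share is at least 1/6.6 = 0.1515, and contributing 0 is dominant otherwise.
Cora and Eli are above the threshold, contributing 42 each; the remaining 8 contribute 0. Total contributed: 84.
Gita keeps 42 and receives 6.6 × 84 × 5/39 = 71.08 from the shared-notes effort, for a payoff of 113.08.

113.08 hours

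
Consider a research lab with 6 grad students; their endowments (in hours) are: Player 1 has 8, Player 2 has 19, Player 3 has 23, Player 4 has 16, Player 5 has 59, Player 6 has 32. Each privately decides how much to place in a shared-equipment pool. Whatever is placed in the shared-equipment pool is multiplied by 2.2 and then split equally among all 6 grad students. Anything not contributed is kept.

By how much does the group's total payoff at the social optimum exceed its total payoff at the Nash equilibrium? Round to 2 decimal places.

The private return per contributed unit is 2.2/6 = 0.3667 < 1 for every player regardless of endowment, so the Nash equilibrium is zero contribution and the group total is Σ E_j = 8 + 19 + 23 + 16 + 59 + 32 = 157.
Each contributed unit returns 2.200 to the group, so the social optimum is full contribution by everyone: group total = 2.200 × 157 = 345.40.
Efficiency loss = (2.200 − 1) × 157 = 188.40.

188.40 hours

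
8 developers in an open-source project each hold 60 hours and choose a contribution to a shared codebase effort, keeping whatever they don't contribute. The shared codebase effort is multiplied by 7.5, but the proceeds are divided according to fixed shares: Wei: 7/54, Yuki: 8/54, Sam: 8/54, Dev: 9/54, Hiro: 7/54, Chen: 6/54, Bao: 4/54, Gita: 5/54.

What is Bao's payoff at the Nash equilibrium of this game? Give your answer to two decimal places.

For player j, contributing a unit is worthwhile iff 7.5 × (j's share) ≥ 1, i.e. iff j's share is at least 0.1333.
Yuki, Sam and Dev clear that bar, contributing 60 each; the remaining 5 contribute 0. Total contributed: 180.
Bao keeps 60 and receives 7.5 × 180 × 4/54 = 100.00 from the shared codebase effort, for a payoff of 160.00.

160.00 hours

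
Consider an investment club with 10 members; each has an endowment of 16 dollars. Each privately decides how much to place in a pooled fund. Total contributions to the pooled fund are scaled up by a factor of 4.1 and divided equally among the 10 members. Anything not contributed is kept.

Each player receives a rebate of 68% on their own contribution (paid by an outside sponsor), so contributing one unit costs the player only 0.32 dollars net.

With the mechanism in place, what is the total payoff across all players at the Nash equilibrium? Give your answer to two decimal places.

764.80 dollars

The effective private return per unit is now (4.1/10) / 0.32 = 1.2813 > 1, so every player's dominant strategy flips to full contribution.
So the Nash equilibrium is full contribution by all 10; the group earns 10 × (16 × 0.68 + 4.1 × 16) = 764.80.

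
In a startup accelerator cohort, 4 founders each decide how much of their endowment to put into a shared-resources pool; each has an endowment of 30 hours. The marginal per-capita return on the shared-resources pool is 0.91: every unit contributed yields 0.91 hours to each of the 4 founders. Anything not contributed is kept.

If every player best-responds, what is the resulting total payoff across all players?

The private return per contributed unit is 0.91 < 1, so contributing 0 is dominant for every player. At the Nash equilibrium everyone keeps their 30, and the group total is 4 × 30 = 120.

120.00 hours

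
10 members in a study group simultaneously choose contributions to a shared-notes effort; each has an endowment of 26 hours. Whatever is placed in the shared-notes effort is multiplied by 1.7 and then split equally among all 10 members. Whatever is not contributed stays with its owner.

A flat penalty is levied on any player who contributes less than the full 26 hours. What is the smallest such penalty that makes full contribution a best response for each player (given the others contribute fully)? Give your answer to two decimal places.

Given the others contribute fully, the best deviation is to contribute 0 (any partial contribution still incurs the fine and gives up units whose private return 0.1700 is below 1).
Deviating from 26 to 0 saves 26 hours but forfeits the deviator's share of the drop in the shared-notes effort: 1.7/10 × 26 = 4.42.
So the deviation gain is 26 − 4.42 = 21.58, and the fine must be at least 21.58 hours to wipe it out.

21.58 hours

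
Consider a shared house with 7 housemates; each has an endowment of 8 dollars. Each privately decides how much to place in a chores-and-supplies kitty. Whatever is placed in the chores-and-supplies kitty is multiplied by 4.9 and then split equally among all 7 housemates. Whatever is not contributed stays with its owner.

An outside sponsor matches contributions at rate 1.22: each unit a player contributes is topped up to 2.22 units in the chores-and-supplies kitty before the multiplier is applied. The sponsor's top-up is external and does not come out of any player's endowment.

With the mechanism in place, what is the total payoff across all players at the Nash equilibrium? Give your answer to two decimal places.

609.17 dollars

Under the mechanism each unit contributed yields 4.9 × 2.22 / 7 = 1.5540 back to its contributor per unit of net cost, which exceeds 1, making full contribution the dominant choice for everyone.
So the Nash equilibrium is full contribution by all 7; the group earns 4.9 × 2.22 × 56 = 609.17.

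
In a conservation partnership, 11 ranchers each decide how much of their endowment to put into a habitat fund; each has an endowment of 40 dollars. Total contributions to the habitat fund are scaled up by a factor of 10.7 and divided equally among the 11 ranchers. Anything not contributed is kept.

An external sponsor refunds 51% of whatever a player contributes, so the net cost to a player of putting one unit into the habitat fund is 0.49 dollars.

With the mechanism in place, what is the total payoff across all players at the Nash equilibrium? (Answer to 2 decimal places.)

Under the mechanism each unit contributed yields (10.7/11) / 0.49 = 1.9852 back to its contributor per unit of net cost, which exceeds 1, making full contribution the dominant choice for everyone.
At the Nash equilibrium everyone contributes 40. Group total payoff = 11 × (40 × 0.51 + 10.7 × 40) = 4932.40.

4932.40 dollars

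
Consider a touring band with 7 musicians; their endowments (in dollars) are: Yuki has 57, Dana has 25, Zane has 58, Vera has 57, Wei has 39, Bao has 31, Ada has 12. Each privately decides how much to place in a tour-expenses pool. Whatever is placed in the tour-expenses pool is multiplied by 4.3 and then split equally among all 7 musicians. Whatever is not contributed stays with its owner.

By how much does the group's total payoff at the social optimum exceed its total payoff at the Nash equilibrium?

The private return per contributed unit is 4.3/7 = 0.6143 < 1 for every player regardless of endowment, so the Nash equilibrium is zero contribution and the group total is Σ E_j = 57 + 25 + 58 + 57 + 39 + 31 + 12 = 279.
Each contributed unit returns 4.300 to the group, so the social optimum is full contribution by everyone: group total = 4.300 × 279 = 1199.70.
Efficiency loss = (4.300 − 1) × 279 = 920.70.

920.70 dollars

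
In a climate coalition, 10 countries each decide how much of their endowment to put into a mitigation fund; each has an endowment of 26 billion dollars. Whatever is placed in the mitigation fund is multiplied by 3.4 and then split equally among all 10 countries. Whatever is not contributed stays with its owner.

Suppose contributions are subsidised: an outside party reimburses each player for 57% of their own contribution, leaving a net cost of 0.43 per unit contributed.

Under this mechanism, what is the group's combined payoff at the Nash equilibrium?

With the mechanism, a contributed unit returns (3.4/10) / 0.43 = 0.7907 per unit of net cost — still below 1 — so contributing 0 remains dominant for every player.
Everyone keeps their endowment and the group total is 10 × 26 = 260.

260.00 billion dollars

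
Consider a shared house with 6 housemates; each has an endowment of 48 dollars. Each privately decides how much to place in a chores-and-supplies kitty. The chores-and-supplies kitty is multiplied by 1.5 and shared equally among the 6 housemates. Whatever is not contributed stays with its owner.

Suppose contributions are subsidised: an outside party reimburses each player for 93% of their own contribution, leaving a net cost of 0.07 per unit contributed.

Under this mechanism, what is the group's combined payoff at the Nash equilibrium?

With the mechanism, a contributed unit returns (1.5/6) / 0.07 = 3.5714 per unit of net cost to the contributor — now above 1 — so contributing fully is weakly dominant for every player.
At the Nash equilibrium everyone contributes 48. Group total payoff = 6 × (48 × 0.93 + 1.5 × 48) = 699.84.

699.84 dollars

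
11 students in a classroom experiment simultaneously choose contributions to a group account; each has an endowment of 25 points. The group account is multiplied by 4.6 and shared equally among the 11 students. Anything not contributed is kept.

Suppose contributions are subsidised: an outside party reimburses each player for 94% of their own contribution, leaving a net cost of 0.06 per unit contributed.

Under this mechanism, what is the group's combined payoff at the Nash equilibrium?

1523.50 points

Under the mechanism each unit contributed yields (4.6/11) / 0.06 = 6.9697 back to its contributor per unit of net cost, which exceeds 1, making full contribution the dominant choice for everyone.
At the Nash equilibrium everyone contributes 25. Group total payoff = 11 × (25 × 0.94 + 4.6 × 25) = 1523.50.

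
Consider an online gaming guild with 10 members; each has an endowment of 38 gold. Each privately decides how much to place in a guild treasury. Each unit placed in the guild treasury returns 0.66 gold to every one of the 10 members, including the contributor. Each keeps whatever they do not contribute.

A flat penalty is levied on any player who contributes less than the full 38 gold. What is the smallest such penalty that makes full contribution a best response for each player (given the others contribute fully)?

Given the others contribute fully, the best deviation is to contribute 0 (any partial contribution still incurs the fine and gives up units whose private return 0.66 is below 1).
Deviating from 38 to 0 saves 38 gold but forfeits the deviator's share of the drop in the guild treasury: 0.66 × 38 = 25.08.
So the deviation gain is 38 − 25.08 = 12.92, and the fine must be at least 12.92 gold to wipe it out.

12.92 gold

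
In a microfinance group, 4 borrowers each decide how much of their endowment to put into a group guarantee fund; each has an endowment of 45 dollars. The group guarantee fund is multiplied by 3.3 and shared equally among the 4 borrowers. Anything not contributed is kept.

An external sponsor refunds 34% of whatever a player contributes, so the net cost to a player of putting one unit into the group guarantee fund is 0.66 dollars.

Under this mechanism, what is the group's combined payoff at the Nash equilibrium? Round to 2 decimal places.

The effective private return per unit is now (3.3/4) / 0.66 = 1.2500 > 1, so every player's dominant strategy flips to full contribution.
So the Nash equilibrium is full contribution by all 4; the group earns 4 × (45 × 0.34 + 3.3 × 45) = 655.20.

655.20 dollars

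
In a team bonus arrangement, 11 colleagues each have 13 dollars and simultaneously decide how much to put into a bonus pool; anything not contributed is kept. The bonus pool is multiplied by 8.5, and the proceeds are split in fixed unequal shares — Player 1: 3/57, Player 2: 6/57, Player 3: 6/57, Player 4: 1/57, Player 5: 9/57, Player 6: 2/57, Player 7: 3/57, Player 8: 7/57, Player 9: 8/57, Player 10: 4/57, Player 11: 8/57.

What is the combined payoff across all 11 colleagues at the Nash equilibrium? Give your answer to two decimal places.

533.00 dollars

A player with share s gets back 8.5·s per unit contributed, so full contribution is dominant for anyone with s > 1/8.5 = 0.1176 and zero contribution is dominant for anyone below.
The shares above 0.1176 belong to Player 5, Player 8, Player 9 and Player 11, contributing 13 each; the remaining 7 contribute 0. Total contributed: 52.
The bonus pool pays out 8.5 × 52 = 442.00 in total (split across the unequal shares, but the aggregate is all that matters for the group sum).
The 7 free-riders keep 13 each, adding 91. Group total = 91 + 442.00 = 533.00.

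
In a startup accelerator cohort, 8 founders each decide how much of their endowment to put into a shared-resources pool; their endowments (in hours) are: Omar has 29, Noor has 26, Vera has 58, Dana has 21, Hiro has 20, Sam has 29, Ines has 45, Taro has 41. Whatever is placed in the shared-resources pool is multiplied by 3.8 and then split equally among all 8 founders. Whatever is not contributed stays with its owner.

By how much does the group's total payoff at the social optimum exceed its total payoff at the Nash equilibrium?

The private return per contributed unit is 3.8/8 = 0.4750 < 1 for every player regardless of endowment, so the Nash equilibrium is zero contribution and the group total is Σ E_j = 29 + 26 + 58 + 21 + 20 + 29 + 45 + 41 = 269.
Each contributed unit returns 3.800 to the group, so the social optimum is full contribution by everyone: group total = 3.800 × 269 = 1022.20.
Efficiency loss = (3.800 − 1) × 269 = 753.20.

753.20 hours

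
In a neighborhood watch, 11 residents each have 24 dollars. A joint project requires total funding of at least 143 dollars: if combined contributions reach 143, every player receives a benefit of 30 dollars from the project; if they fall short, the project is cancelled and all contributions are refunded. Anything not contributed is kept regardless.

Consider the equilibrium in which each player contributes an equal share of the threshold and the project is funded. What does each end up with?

Equal share of the threshold: 143/11 = 13.
At this profile no one gains by cutting their contribution: any cut drops the total below 143, the project is cancelled, contributions are refunded, and the deviator ends with 24, which is less than 24 − 13 + 30 = 41. Contributing more than 13 just wastes the excess. So contributing exactly 13 is a best response.
Each player's payoff: 24 − 13 + 30 = 41.

41 dollars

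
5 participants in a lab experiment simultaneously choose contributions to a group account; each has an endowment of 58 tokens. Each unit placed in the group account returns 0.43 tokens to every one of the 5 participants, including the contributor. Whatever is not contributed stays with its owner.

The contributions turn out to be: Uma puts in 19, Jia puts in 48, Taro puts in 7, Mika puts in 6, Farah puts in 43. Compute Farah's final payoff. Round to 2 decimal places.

Total contributed: 19 + 48 + 7 + 6 + 43 = 123.
Each receives 0.43 × 123 = 52.89 from the group account.
Farah keeps 58 − 43 = 15, so Farah's payoff is 15 + 52.89 = 67.89.

67.89 tokens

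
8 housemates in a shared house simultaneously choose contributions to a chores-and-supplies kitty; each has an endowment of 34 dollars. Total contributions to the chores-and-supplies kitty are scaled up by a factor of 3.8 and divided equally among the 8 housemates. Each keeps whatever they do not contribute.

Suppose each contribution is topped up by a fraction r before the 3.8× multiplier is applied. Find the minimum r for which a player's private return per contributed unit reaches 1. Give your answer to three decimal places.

1.105

With matching at rate r, one contributed unit becomes (1 + r) in the chores-and-supplies kitty and returns 3.8 × (1 + r) / 8 to the contributor.
Setting this equal to 1: 1 + r = 8/3.8 = 2.1053.
So the minimum matching rate is r = 2.1053 − 1 = 1.105.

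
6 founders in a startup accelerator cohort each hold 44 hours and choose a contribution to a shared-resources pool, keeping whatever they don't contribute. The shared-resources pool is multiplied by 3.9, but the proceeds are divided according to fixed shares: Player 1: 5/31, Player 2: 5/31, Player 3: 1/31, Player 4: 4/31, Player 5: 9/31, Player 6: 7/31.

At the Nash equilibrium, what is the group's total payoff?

391.60 hours

Each unit j contributes comes back to j as 3.9 × (j's share), so j prefers to contribute only if that share exceeds 1/3.9 = 0.2564; otherwise keeping the unit dominates.
The only share above 0.2564 is Player 5's 9/31, contributing 44; the remaining 5 contribute 0. Total contributed: 44.
The shared-resources pool pays out 3.9 × 44 = 171.60 in total (split across the unequal shares, but the aggregate is all that matters for the group sum).
The 5 free-riders keep 44 each, adding 220. Group total = 220 + 171.60 = 391.60.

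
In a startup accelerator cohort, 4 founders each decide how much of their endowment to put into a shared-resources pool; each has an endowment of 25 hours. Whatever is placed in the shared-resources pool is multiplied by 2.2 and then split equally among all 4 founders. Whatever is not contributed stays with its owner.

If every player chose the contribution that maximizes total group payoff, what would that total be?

Each contributed unit returns 2.200 to the group as a whole (0.5500 to each of 4 players), which exceeds 1, so the social optimum is full contribution: group total = 2.200 × 100 = 220.00.

220.00 hours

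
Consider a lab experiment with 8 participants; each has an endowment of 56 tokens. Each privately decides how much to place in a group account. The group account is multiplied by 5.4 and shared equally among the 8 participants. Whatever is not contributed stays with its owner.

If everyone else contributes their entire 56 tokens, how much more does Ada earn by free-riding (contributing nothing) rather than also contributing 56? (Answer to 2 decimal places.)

18.20 tokens

Switching from a contribution of 56 to 0 lets Ada keep an extra 56 tokens, but lowers the group account by 56, which costs Ada their own share of that drop: 5.4/8 × 56 = 37.80.
Net gain = 56 − 37.80 = 18.20. The private return per contributed unit (0.6750) is below 1, so free-riding is indeed the best response regardless of what the others do.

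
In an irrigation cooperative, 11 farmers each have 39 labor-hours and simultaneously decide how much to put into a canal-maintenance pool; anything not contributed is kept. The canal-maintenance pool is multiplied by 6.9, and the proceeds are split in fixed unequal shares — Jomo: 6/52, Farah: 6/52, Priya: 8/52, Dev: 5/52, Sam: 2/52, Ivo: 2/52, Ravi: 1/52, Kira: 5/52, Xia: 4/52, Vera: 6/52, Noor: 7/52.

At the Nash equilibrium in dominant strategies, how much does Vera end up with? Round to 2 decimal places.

For player j, contributing a unit is worthwhile iff 6.9 × (j's share) ≥ 1, i.e. iff j's share is at least 0.1449.
The only share above 0.1449 is Priya's 8/52, contributing 39; the remaining 10 contribute 0. Total contributed: 39.
Vera keeps 39 and receives 6.9 × 39 × 6/52 = 31.05 from the canal-maintenance pool, for a payoff of 70.05.

70.05 labor-hours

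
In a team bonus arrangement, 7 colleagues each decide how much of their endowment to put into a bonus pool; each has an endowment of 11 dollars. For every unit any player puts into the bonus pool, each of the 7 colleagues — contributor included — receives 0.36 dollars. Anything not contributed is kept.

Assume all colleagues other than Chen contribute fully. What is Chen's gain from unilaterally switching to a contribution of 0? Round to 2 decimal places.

7.04 dollars

Switching from a contribution of 11 to 0 lets Chen keep an extra 11 dollars, but lowers the bonus pool by 11, which costs Chen their own share of that drop: 0.36 × 11 = 3.96.
Net gain = 11 − 3.96 = 7.04. The private return per contributed unit (0.36) is below 1, so free-riding is indeed the best response regardless of what the others do.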